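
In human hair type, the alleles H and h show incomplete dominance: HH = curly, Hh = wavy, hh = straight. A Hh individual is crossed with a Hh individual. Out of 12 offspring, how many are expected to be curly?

Punnett square for Hh × Hh:
Offspring genotypes: 1 HH, 2 Hh, 1 hh
Phenotype counts: 1 curly, 2 wavy, 1 straight
curly: 1 out of 4 → fraction 1/4
Expected count = 1/4 × 12 = 3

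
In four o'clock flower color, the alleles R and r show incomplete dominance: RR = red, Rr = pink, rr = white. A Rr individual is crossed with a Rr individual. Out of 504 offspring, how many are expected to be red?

Punnett square for Rr × Rr:
Offspring genotypes: 1 RR, 2 Rr, 1 rr
Phenotype counts: 1 red, 2 pink, 1 white
red: 1 out of 4 → fraction 1/4
Expected count = 1/4 × 504 = 126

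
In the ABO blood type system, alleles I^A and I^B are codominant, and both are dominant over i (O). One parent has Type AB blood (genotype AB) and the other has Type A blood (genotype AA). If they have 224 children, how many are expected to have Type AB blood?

Cross: AB × AA
Possible offspring genotypes: 2 AA, 2 AB
Blood type counts: 2 Type A, 2 Type AB
Probability of Type AB: 2/4 = 1/2
Expected count = 1/2 × 224 = 112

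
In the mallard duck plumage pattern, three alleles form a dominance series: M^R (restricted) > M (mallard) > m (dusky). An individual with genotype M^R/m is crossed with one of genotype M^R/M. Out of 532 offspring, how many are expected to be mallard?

Cross: M^R/m × M^R/M
Allele dominance: M^R > M > m
Offspring genotypes: 1 M^R/M^R, 1 M^R/M, 1 M^R/m, 1 M/m
Phenotype counts: 3 restricted, 1 mallard
mallard: 1 out of 4 → fraction 1/4
Expected count = 1/4 × 532 = 133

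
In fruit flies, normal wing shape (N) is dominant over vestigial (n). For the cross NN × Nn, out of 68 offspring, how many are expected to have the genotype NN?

Punnett square for NN × Nn:
Offspring genotypes: 2 NN, 2 Nn
Total offspring: 4
Count with target: 2
Probability: 2/4 = 1/2
Expected count = 1/2 × 68 = 34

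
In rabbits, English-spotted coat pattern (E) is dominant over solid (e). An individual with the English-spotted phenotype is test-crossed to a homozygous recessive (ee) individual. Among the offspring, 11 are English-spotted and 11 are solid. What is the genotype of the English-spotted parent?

Test cross: ? × ee
Offspring: 11 English-spotted, 11 solid — approximately 1:1.
A 1:1 ratio in a test cross indicates the unknown parent is heterozygous (Ee).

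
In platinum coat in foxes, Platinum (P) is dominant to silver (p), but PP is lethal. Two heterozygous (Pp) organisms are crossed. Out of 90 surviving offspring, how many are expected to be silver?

Cross: Pp × Pp
Punnett square offspring (before lethality): 1 PP, 2 Pp, 1 pp
The PP genotype is lethal (embryos die); surviving offspring: 2 Pp, 1 pp
silver: 1 out of 3 → fraction 1/3
Expected count = 1/3 × 90 = 30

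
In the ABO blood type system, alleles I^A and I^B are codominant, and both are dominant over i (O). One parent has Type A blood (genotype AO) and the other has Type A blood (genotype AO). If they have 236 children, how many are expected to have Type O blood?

Cross: AO × AO
Possible offspring genotypes: 1 AA, 2 AO, 1 OO
Blood type counts: 3 Type A, 1 Type O
Probability of Type O: 1/4
Expected count = 1/4 × 236 = 59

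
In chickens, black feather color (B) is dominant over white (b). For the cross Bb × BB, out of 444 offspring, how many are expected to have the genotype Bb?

Punnett square for Bb × BB:
Offspring genotypes: 2 BB, 2 Bb
Total offspring: 4
Count with target: 2
Probability: 2/4 = 1/2
Expected count = 1/2 × 444 = 222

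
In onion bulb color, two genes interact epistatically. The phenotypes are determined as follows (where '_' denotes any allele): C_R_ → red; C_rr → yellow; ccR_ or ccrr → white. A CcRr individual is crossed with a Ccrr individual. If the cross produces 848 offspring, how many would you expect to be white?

Cross: CcRr × Ccrr — consider each gene separately:
C gene: Cc × Cc → 1 CC, 2 Cc, 1 cc → 3 C_ : 1 cc (out of 4)
R gene: Rr × rr → 2 Rr, 2 rr → 2 R_ : 2 rr (out of 4)
Genotype classes (out of 4 × 4 = 16): C_R_ = 3×2 = 6; C_rr = 3×2 = 6; ccR_ = 1×2 = 2; ccrr = 1×2 = 2
Apply the phenotype rules: C_R_ (6) → red; C_rr (6) → yellow; ccR_ (2) + ccrr (2) → white
Phenotype counts (out of 16): 6 red, 6 yellow, 4 white
white: 4 out of 16 → fraction 1/4
Expected count = 1/4 × 848 = 212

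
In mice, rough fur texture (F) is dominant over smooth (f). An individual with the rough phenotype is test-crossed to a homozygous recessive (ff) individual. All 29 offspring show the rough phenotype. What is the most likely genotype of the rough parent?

Test cross: ? × ff
All offspring are rough.
If the unknown parent were heterozygous (Ff), about half of 29 offspring would be smooth; none are. The unknown parent is most likely homozygous dominant (FF).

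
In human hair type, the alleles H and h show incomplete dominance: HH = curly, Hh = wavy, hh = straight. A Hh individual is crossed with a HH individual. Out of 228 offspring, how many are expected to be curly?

Punnett square for Hh × HH:
Offspring genotypes: 2 HH, 2 Hh
Phenotype counts: 2 curly, 2 wavy
curly: 2 out of 4 → fraction 1/2
Expected count = 1/2 × 228 = 114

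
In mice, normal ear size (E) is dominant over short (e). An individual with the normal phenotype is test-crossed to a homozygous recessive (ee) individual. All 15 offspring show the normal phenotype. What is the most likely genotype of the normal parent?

Test cross: ? × ee
All offspring are normal.
If the unknown parent were heterozygous (Ee), about half of 15 offspring would be short; none are. The unknown parent is most likely homozygous dominant (EE).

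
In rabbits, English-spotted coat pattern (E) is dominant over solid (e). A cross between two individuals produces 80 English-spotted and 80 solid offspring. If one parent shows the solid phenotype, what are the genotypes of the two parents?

Observed offspring: 80 English-spotted, 80 solid
The observed ratio simplifies to 1:1. One parent shows solid, so its genotype must be ee. A 1:1 offspring split requires the other parent to be heterozygous (Ee).
Parent genotypes: ee × Ee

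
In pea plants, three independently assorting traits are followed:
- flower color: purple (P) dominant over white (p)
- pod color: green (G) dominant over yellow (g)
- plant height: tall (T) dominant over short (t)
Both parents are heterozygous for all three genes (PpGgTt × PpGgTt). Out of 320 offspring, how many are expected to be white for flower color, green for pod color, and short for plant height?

Trihybrid cross: PpGgTt × PpGgTt
Each trait segregates independently with a 3:1 phenotypic ratio, so each gene contributes 3/4 (dominant) or 1/4 (recessive).
Target: white (flower color), green (pod color), short (plant height)
Probability = product of independent per-trait probabilities
= 1/4 × 3/4 × 1/4 = 3/64
Expected count = 3/64 × 320 = 15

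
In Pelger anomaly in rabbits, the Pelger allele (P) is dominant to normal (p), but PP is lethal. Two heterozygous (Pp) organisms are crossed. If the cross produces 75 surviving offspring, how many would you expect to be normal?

Cross: Pp × Pp
Punnett square offspring (before lethality): 1 PP, 2 Pp, 1 pp
The PP genotype is lethal (embryos die); surviving offspring: 2 Pp, 1 pp
normal: 1 out of 3 → fraction 1/3
Expected count = 1/3 × 75 = 25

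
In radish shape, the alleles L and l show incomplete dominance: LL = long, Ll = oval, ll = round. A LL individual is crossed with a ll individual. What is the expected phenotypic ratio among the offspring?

Punnett square for LL × ll:
Offspring genotypes: 4 Ll
Phenotype counts: 4 oval
Ratio: all oval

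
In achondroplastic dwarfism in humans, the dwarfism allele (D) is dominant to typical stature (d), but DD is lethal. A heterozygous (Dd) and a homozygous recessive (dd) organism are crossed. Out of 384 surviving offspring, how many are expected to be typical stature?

Cross: Dd × dd
Punnett square offspring (before lethality): 2 Dd, 2 dd
No DD offspring are produced in this cross.
typical stature: 2 out of 4 → fraction 1/2
Expected count = 1/2 × 384 = 192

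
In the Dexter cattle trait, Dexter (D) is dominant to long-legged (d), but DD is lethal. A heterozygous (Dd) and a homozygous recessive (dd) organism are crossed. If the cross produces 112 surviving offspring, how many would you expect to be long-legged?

Cross: Dd × dd
Punnett square offspring (before lethality): 2 Dd, 2 dd
No DD offspring are produced in this cross.
long-legged: 2 out of 4 → fraction 1/2
Expected count = 1/2 × 112 = 56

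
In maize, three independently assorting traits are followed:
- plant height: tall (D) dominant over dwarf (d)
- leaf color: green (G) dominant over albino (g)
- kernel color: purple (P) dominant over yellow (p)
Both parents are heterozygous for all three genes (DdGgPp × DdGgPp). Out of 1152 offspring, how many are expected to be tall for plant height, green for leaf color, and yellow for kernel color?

Trihybrid cross: DdGgPp × DdGgPp
Each trait segregates independently with a 3:1 phenotypic ratio, so each gene contributes 3/4 (dominant) or 1/4 (recessive).
Target: tall (plant height), green (leaf color), yellow (kernel color)
Probability = product of independent per-trait probabilities
= 3/4 × 3/4 × 1/4 = 9/64
Expected count = 9/64 × 1152 = 162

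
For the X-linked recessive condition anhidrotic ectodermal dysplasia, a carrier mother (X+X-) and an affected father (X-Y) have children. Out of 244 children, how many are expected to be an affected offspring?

Cross: X+X- × X-Y
Offspring: 1 X+X-, 1 X+Y, 1 X-X-, 1 X-Y
Probability of an affected offspring: 2/4 = 1/2
Expected count = 1/2 × 244 = 122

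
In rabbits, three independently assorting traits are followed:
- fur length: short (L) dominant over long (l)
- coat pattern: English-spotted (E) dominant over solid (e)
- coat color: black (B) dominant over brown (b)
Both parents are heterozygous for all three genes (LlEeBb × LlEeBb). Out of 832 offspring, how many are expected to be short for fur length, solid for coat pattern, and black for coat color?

Trihybrid cross: LlEeBb × LlEeBb
Each trait segregates independently with a 3:1 phenotypic ratio, so each gene contributes 3/4 (dominant) or 1/4 (recessive).
Target: short (fur length), solid (coat pattern), black (coat color)
Probability = product of independent per-trait probabilities
= 3/4 × 1/4 × 3/4 = 9/64
Expected count = 9/64 × 832 = 117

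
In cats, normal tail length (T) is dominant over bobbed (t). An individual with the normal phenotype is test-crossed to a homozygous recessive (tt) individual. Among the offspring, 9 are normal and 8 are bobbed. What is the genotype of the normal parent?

Test cross: ? × tt
Offspring: 9 normal, 8 bobbed — approximately 1:1.
A 1:1 ratio in a test cross indicates the unknown parent is heterozygous (Tt).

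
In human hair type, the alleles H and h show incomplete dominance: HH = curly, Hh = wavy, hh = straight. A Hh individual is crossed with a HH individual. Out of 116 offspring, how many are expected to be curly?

Punnett square for Hh × HH:
Offspring genotypes: 2 HH, 2 Hh
Phenotype counts: 2 curly, 2 wavy
curly: 2 out of 4 → fraction 1/2
Expected count = 1/2 × 116 = 58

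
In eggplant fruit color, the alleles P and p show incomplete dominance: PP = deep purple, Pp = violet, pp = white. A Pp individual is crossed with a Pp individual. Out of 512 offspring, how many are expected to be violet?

Punnett square for Pp × Pp:
Offspring genotypes: 1 PP, 2 Pp, 1 pp
Phenotype counts: 1 deep purple, 2 violet, 1 white
violet: 2 out of 4 → fraction 1/2
Expected count = 1/2 × 512 = 256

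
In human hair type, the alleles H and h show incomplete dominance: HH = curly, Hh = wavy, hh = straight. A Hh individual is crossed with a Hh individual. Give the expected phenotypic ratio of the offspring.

Punnett square for Hh × Hh:
Offspring genotypes: 1 HH, 2 Hh, 1 hh
Phenotype counts: 1 curly, 2 wavy, 1 straight
Ratio: 1 curly : 2 wavy : 1 straight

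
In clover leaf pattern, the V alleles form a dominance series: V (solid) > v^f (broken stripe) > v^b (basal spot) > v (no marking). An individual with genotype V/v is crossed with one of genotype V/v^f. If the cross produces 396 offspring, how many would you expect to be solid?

Cross: V/v × V/v^f
Allele dominance: V > v^f > v^b > v
Offspring genotypes: 1 V/V, 1 V/v^f, 1 V/v, 1 v^f/v
Phenotype counts: 3 solid, 1 broken stripe
solid: 3 out of 4 → fraction 3/4
Expected count = 3/4 × 396 = 297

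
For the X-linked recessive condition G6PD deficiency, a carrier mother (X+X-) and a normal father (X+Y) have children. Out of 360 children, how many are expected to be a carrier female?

Cross: X+X- × X+Y
Offspring: 1 X+X+, 1 X+Y, 1 X+X-, 1 X-Y
Probability of a carrier female: 1/4
Expected count = 1/4 × 360 = 90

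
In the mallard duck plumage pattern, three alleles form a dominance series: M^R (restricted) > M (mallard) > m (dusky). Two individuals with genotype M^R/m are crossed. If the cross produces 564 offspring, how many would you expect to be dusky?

Cross: M^R/m × M^R/m
Allele dominance: M^R > M > m
Offspring genotypes: 1 M^R/M^R, 2 M^R/m, 1 m/m
Phenotype counts: 3 restricted, 1 dusky
dusky: 1 out of 4 → fraction 1/4
Expected count = 1/4 × 564 = 141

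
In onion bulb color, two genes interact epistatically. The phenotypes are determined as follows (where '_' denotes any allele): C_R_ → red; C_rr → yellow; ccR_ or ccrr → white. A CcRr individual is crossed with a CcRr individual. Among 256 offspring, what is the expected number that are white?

Cross: CcRr × CcRr — consider each gene separately:
C gene: Cc × Cc → 1 CC, 2 Cc, 1 cc → 3 C_ : 1 cc (out of 4)
R gene: Rr × Rr → 1 RR, 2 Rr, 1 rr → 3 R_ : 1 rr (out of 4)
Genotype classes (out of 4 × 4 = 16): C_R_ = 3×3 = 9; C_rr = 3×1 = 3; ccR_ = 1×3 = 3; ccrr = 1×1 = 1
Apply the phenotype rules: C_R_ (9) → red; C_rr (3) → yellow; ccR_ (3) + ccrr (1) → white
Phenotype counts (out of 16): 9 red, 3 yellow, 4 white
white: 4 out of 16 → fraction 1/4
Expected count = 1/4 × 256 = 64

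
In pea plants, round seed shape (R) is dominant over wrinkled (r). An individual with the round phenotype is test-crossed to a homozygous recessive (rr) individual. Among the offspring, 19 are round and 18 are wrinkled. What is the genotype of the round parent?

Test cross: ? × rr
Offspring: 19 round, 18 wrinkled — approximately 1:1.
A 1:1 ratio in a test cross indicates the unknown parent is heterozygous (Rr).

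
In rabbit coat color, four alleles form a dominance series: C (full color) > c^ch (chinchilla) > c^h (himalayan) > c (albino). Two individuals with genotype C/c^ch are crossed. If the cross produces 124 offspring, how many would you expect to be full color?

Cross: C/c^ch × C/c^ch
Allele dominance: C > c^ch > c^h > c
Offspring genotypes: 1 C/C, 2 C/c^ch, 1 c^ch/c^ch
Phenotype counts: 3 full color, 1 chinchilla
full color: 3 out of 4 → fraction 3/4
Expected count = 3/4 × 124 = 93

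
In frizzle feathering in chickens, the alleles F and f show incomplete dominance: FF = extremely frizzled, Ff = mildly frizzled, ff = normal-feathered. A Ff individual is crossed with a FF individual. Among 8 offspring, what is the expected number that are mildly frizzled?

Punnett square for Ff × FF:
Offspring genotypes: 2 FF, 2 Ff
Phenotype counts: 2 extremely frizzled, 2 mildly frizzled
mildly frizzled: 2 out of 4 → fraction 1/2
Expected count = 1/2 × 8 = 4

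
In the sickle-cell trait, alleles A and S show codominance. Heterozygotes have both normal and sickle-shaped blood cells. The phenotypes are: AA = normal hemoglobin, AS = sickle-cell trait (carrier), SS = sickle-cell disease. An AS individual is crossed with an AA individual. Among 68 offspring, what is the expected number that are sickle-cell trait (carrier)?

Punnett square for AS × AA:
Offspring genotypes: 2 AA, 2 AS
Phenotype counts: 2 normal hemoglobin, 2 sickle-cell trait (carrier)
sickle-cell trait (carrier): 2 out of 4 → fraction 1/2
Expected count = 1/2 × 68 = 34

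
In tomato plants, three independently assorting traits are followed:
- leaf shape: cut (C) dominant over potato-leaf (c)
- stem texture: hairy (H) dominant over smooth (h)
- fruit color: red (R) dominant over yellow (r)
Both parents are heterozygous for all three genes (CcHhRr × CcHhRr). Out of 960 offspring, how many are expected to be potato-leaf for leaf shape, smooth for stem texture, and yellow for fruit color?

Trihybrid cross: CcHhRr × CcHhRr
Each trait segregates independently with a 3:1 phenotypic ratio, so each gene contributes 3/4 (dominant) or 1/4 (recessive).
Target: potato-leaf (leaf shape), smooth (stem texture), yellow (fruit color)
Probability = product of independent per-trait probabilities
= 1/4 × 1/4 × 1/4 = 1/64
Expected count = 1/64 × 960 = 15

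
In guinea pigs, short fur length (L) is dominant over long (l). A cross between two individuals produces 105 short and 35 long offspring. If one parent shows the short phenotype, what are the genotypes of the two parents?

Observed offspring: 105 short, 35 long
The observed ratio simplifies to 3:1. Long (ll) offspring appear, so each parent must contribute one l allele. The parent stated to show short carries L, so it is Ll. The other parent is then either Ll or ll: Ll × ll would give a 1:1 split, whereas Ll × Ll gives 3:1 — matching the data. So both parents are heterozygous (Ll × Ll).
Parent genotypes: Ll × Ll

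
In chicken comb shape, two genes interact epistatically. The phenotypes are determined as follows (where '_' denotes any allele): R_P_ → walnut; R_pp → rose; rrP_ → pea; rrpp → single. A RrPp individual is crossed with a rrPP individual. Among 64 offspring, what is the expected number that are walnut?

Cross: RrPp × rrPP — consider each gene separately:
R gene: Rr × rr → 2 Rr, 2 rr → 2 R_ : 2 rr (out of 4)
P gene: Pp × PP → 2 PP, 2 Pp → 4 P_ (out of 4)
Genotype classes (out of 4 × 4 = 16): R_P_ = 2×4 = 8; rrP_ = 2×4 = 8
Apply the phenotype rules: R_P_ (8) → walnut; rrP_ (8) → pea
Phenotype counts (out of 16): 8 walnut, 8 pea
walnut: 8 out of 16 → fraction 1/2
Expected count = 1/2 × 64 = 32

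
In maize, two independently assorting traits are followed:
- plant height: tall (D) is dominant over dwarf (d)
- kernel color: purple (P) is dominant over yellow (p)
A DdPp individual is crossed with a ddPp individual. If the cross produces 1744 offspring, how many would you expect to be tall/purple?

Dihybrid cross DdPp × ddPp — consider each gene separately:
plant height: Dd × dd → 2 Dd, 2 dd → 2 D_ : 2 dd (out of 4)
kernel color: Pp × Pp → 1 PP, 2 Pp, 1 pp → 3 P_ : 1 pp (out of 4)
Combine (counts out of 4 × 4 = 16): tall/purple (D_P_) = 2×3 = 6; tall/yellow (D_pp) = 2×1 = 2; dwarf/purple (ddP_) = 2×3 = 6; dwarf/yellow (ddpp) = 2×1 = 2
Phenotype counts (out of 16): 6 tall/purple, 2 tall/yellow, 6 dwarf/purple, 2 dwarf/yellow
tall/purple: 6 out of 16 → fraction 3/8
Expected count = 3/8 × 1744 = 654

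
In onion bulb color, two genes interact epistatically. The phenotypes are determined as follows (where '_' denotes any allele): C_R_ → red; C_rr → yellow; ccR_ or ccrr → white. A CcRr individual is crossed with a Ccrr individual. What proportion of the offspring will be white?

Cross: CcRr × Ccrr — consider each gene separately:
C gene: Cc × Cc → 1 CC, 2 Cc, 1 cc → 3 C_ : 1 cc (out of 4)
R gene: Rr × rr → 2 Rr, 2 rr → 2 R_ : 2 rr (out of 4)
Genotype classes (out of 4 × 4 = 16): C_R_ = 3×2 = 6; C_rr = 3×2 = 6; ccR_ = 1×2 = 2; ccrr = 1×2 = 2
Apply the phenotype rules: C_R_ (6) → red; C_rr (6) → yellow; ccR_ (2) + ccrr (2) → white
Phenotype counts (out of 16): 6 red, 6 yellow, 4 white
white: 4 out of 16
Probability: 4/16 = 1/4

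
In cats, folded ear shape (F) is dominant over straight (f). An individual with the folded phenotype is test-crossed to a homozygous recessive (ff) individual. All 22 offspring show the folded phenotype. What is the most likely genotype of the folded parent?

Test cross: ? × ff
All offspring are folded.
If the unknown parent were heterozygous (Ff), about half of 22 offspring would be straight; none are. The unknown parent is most likely homozygous dominant (FF).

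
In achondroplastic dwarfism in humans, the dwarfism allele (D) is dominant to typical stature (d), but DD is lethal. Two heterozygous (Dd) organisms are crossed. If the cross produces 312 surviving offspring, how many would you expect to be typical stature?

Cross: Dd × Dd
Punnett square offspring (before lethality): 1 DD, 2 Dd, 1 dd
The DD genotype is lethal (embryos die); surviving offspring: 2 Dd, 1 dd
typical stature: 1 out of 3 → fraction 1/3
Expected count = 1/3 × 312 = 104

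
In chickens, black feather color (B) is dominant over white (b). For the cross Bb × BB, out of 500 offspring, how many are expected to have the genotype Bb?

Punnett square for Bb × BB:
Offspring genotypes: 2 BB, 2 Bb
Total offspring: 4
Count with target: 2
Probability: 2/4 = 1/2
Expected count = 1/2 × 500 = 250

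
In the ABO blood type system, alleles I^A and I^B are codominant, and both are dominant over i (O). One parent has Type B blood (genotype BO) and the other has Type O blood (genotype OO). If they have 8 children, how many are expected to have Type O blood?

Cross: BO × OO
Possible offspring genotypes: 2 BO, 2 OO
Blood type counts: 2 Type B, 2 Type O
Probability of Type O: 2/4 = 1/2
Expected count = 1/2 × 8 = 4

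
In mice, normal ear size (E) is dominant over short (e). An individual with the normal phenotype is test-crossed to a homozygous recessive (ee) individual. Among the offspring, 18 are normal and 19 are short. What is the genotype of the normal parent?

Test cross: ? × ee
Offspring: 18 normal, 19 short — approximately 1:1.
A 1:1 ratio in a test cross indicates the unknown parent is heterozygous (Ee).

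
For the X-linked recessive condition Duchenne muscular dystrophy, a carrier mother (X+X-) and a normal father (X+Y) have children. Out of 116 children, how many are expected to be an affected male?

Cross: X+X- × X+Y
Offspring: 1 X+X+, 1 X+Y, 1 X+X-, 1 X-Y
Probability of an affected male: 1/4
Expected count = 1/4 × 116 = 29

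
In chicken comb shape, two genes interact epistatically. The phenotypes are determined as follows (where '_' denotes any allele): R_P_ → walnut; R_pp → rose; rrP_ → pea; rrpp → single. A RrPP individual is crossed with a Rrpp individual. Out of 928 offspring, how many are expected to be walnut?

Cross: RrPP × Rrpp — consider each gene separately:
R gene: Rr × Rr → 1 RR, 2 Rr, 1 rr → 3 R_ : 1 rr (out of 4)
P gene: PP × pp → 4 Pp → 4 P_ (out of 4)
Genotype classes (out of 4 × 4 = 16): R_P_ = 3×4 = 12; rrP_ = 1×4 = 4
Apply the phenotype rules: R_P_ (12) → walnut; rrP_ (4) → pea
Phenotype counts (out of 16): 12 walnut, 4 pea
walnut: 12 out of 16 → fraction 3/4
Expected count = 3/4 × 928 = 696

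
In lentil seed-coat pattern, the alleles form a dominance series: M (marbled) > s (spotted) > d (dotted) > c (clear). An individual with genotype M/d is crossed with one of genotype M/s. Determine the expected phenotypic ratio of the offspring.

Cross: M/d × M/s
Allele dominance: M > s > d > c
Offspring genotypes: 1 M/M, 1 M/s, 1 M/d, 1 s/d
Phenotype counts: 3 marbled, 1 spotted
Ratio: 3 marbled : 1 spotted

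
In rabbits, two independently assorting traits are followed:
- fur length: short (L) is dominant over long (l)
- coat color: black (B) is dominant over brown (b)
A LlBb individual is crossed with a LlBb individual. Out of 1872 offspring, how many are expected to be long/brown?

Dihybrid cross LlBb × LlBb — consider each gene separately:
fur length: Ll × Ll → 1 LL, 2 Ll, 1 ll → 3 L_ : 1 ll (out of 4)
coat color: Bb × Bb → 1 BB, 2 Bb, 1 bb → 3 B_ : 1 bb (out of 4)
Combine (counts out of 4 × 4 = 16): short/black (L_B_) = 3×3 = 9; short/brown (L_bb) = 3×1 = 3; long/black (llB_) = 1×3 = 3; long/brown (llbb) = 1×1 = 1
Phenotype counts (out of 16): 9 short/black, 3 short/brown, 3 long/black, 1 long/brown
long/brown: 1 out of 16 → fraction 1/16
Expected count = 1/16 × 1872 = 117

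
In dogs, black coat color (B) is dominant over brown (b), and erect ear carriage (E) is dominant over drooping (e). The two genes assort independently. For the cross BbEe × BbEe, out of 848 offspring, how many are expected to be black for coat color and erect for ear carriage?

Dihybrid cross BbEe × BbEe — consider each gene separately:
coat color: Bb × Bb → 1 BB, 2 Bb, 1 bb → 3 B_ : 1 bb (out of 4)
ear carriage: Ee × Ee → 1 EE, 2 Ee, 1 ee → 3 E_ : 1 ee (out of 4)
Looking for: black (B_) and erect (E_)
P(black) = 3/4, P(erect) = 3/4
P(both) = 3/4 × 3/4 = 9/16
Expected count = 9/16 × 848 = 477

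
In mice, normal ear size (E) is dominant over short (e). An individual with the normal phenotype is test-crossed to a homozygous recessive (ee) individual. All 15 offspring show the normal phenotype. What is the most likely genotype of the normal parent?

Test cross: ? × ee
All offspring are normal.
If the unknown parent were heterozygous (Ee), about half of 15 offspring would be short; none are. The unknown parent is most likely homozygous dominant (EE).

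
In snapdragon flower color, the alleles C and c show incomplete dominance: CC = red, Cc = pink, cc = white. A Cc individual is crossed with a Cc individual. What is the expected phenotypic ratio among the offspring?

Punnett square for Cc × Cc:
Offspring genotypes: 1 CC, 2 Cc, 1 cc
Phenotype counts: 1 red, 2 pink, 1 white
Ratio: 1 red : 2 pink : 1 white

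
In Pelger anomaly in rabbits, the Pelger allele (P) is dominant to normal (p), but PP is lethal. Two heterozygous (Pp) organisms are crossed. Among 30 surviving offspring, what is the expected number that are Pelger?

Cross: Pp × Pp
Punnett square offspring (before lethality): 1 PP, 2 Pp, 1 pp
The PP genotype is lethal (embryos die); surviving offspring: 2 Pp, 1 pp
Pelger: 2 out of 3 → fraction 2/3
Expected count = 2/3 × 30 = 20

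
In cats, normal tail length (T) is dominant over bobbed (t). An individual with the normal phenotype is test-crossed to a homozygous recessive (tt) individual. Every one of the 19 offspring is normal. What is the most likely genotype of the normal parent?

Test cross: ? × tt
All offspring are normal.
If the unknown parent were heterozygous (Tt), about half of 19 offspring would be bobbed; none are. The unknown parent is most likely homozygous dominant (TT).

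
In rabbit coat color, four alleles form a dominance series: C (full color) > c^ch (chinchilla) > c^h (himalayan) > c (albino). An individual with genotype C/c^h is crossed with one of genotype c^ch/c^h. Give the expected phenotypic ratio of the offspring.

Cross: C/c^h × c^ch/c^h
Allele dominance: C > c^ch > c^h > c
Offspring genotypes: 1 C/c^ch, 1 C/c^h, 1 c^ch/c^h, 1 c^h/c^h
Phenotype counts: 2 full color, 1 chinchilla, 1 himalayan
Ratio: 2 full color : 1 chinchilla : 1 himalayan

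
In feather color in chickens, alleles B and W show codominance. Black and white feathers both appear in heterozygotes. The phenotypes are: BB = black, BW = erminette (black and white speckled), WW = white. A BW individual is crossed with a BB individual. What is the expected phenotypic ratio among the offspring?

Punnett square for BW × BB:
Offspring genotypes: 2 BB, 2 BW
Phenotype counts: 2 black, 2 erminette (black and white speckled)
Ratio: 1 black : 1 erminette (black and white speckled)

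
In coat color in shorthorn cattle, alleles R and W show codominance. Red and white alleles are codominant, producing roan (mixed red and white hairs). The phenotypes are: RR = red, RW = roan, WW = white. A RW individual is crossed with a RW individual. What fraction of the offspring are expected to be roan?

Punnett square for RW × RW:
Offspring genotypes: 1 RR, 2 RW, 1 WW
Phenotype counts: 1 red, 2 roan, 1 white
roan: 2 out of 4
Probability: 2/4 = 1/2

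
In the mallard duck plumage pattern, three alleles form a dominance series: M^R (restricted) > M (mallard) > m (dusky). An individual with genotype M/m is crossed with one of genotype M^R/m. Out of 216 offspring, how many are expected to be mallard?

Cross: M/m × M^R/m
Allele dominance: M^R > M > m
Offspring genotypes: 1 M^R/M, 1 M/m, 1 M^R/m, 1 m/m
Phenotype counts: 2 restricted, 1 mallard, 1 dusky
mallard: 1 out of 4 → fraction 1/4
Expected count = 1/4 × 216 = 54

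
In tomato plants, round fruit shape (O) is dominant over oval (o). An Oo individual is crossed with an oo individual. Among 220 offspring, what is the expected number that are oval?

Punnett square for Oo × oo:
Offspring genotypes: 2 Oo, 2 oo
round: 2, oval: 2
oval: 2 out of 4 → fraction 1/2
Expected count = 1/2 × 220 = 110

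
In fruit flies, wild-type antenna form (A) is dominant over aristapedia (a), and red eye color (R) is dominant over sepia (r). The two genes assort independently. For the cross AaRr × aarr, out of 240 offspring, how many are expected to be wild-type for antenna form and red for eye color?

Dihybrid cross AaRr × aarr — consider each gene separately:
antenna form: Aa × aa → 2 Aa, 2 aa → 2 A_ : 2 aa (out of 4)
eye color: Rr × rr → 2 Rr, 2 rr → 2 R_ : 2 rr (out of 4)
Looking for: wild-type (A_) and red (R_)
P(wild-type) = 2/4, P(red) = 2/4
P(both) = 2/4 × 2/4 = 4/16 = 1/4
Expected count = 1/4 × 240 = 60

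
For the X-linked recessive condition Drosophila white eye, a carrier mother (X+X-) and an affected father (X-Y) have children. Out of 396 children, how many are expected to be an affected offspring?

Cross: X+X- × X-Y
Offspring: 1 X+X-, 1 X+Y, 1 X-X-, 1 X-Y
Probability of an affected offspring: 2/4 = 1/2
Expected count = 1/2 × 396 = 198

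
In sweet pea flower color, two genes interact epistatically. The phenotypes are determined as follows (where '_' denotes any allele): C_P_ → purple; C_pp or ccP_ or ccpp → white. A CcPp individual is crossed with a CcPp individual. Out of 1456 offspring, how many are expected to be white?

Cross: CcPp × CcPp — consider each gene separately:
C gene: Cc × Cc → 1 CC, 2 Cc, 1 cc → 3 C_ : 1 cc (out of 4)
P gene: Pp × Pp → 1 PP, 2 Pp, 1 pp → 3 P_ : 1 pp (out of 4)
Genotype classes (out of 4 × 4 = 16): C_P_ = 3×3 = 9; C_pp = 3×1 = 3; ccP_ = 1×3 = 3; ccpp = 1×1 = 1
Apply the phenotype rules: C_P_ (9) → purple; C_pp (3) + ccP_ (3) + ccpp (1) → white
Phenotype counts (out of 16): 9 purple, 7 white
white: 7 out of 16 → fraction 7/16
Expected count = 7/16 × 1456 = 637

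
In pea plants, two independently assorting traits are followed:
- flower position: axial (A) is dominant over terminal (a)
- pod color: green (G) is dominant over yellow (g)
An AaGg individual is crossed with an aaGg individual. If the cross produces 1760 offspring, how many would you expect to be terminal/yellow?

Dihybrid cross AaGg × aaGg — consider each gene separately:
flower position: Aa × aa → 2 Aa, 2 aa → 2 A_ : 2 aa (out of 4)
pod color: Gg × Gg → 1 GG, 2 Gg, 1 gg → 3 G_ : 1 gg (out of 4)
Combine (counts out of 4 × 4 = 16): axial/green (A_G_) = 2×3 = 6; axial/yellow (A_gg) = 2×1 = 2; terminal/green (aaG_) = 2×3 = 6; terminal/yellow (aagg) = 2×1 = 2
Phenotype counts (out of 16): 6 axial/green, 2 axial/yellow, 6 terminal/green, 2 terminal/yellow
terminal/yellow: 2 out of 16 → fraction 1/8
Expected count = 1/8 × 1760 = 220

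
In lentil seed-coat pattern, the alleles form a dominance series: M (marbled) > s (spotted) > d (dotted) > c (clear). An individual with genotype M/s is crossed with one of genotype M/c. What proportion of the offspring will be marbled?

Cross: M/s × M/c
Allele dominance: M > s > d > c
Offspring genotypes: 1 M/M, 1 M/c, 1 M/s, 1 s/c
Phenotype counts: 3 marbled, 1 spotted
marbled: 3 out of 4
Probability: 3/4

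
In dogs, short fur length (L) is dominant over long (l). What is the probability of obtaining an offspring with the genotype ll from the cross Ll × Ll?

Punnett square for Ll × Ll:
Offspring genotypes: 1 LL, 2 Ll, 1 ll
Total offspring: 4
Count with target: 1
Probability: 1/4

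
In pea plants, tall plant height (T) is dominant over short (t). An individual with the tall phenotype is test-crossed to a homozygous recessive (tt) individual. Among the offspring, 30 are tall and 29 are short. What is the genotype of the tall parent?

Test cross: ? × tt
Offspring: 30 tall, 29 short — approximately 1:1.
A 1:1 ratio in a test cross indicates the unknown parent is heterozygous (Tt).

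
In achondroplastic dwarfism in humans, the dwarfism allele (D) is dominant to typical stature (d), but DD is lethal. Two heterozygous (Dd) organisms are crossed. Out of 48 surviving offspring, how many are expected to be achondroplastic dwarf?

Cross: Dd × Dd
Punnett square offspring (before lethality): 1 DD, 2 Dd, 1 dd
The DD genotype is lethal (embryos die); surviving offspring: 2 Dd, 1 dd
achondroplastic dwarf: 2 out of 3 → fraction 2/3
Expected count = 2/3 × 48 = 32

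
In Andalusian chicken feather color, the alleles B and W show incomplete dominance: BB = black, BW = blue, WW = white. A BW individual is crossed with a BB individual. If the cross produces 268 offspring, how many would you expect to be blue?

Punnett square for BW × BB:
Offspring genotypes: 2 BB, 2 BW
Phenotype counts: 2 black, 2 blue
blue: 2 out of 4 → fraction 1/2
Expected count = 1/2 × 268 = 134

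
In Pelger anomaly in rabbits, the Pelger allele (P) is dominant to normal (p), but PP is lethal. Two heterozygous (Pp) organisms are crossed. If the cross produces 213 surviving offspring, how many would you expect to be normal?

Cross: Pp × Pp
Punnett square offspring (before lethality): 1 PP, 2 Pp, 1 pp
The PP genotype is lethal (embryos die); surviving offspring: 2 Pp, 1 pp
normal: 1 out of 3 → fraction 1/3
Expected count = 1/3 × 213 = 71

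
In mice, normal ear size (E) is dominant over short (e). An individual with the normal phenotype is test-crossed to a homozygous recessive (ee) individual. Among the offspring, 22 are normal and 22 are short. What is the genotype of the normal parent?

Test cross: ? × ee
Offspring: 22 normal, 22 short — approximately 1:1.
A 1:1 ratio in a test cross indicates the unknown parent is heterozygous (Ee).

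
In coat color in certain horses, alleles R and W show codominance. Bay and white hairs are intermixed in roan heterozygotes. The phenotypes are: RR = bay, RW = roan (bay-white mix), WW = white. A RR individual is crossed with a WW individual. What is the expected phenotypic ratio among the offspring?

Punnett square for RR × WW:
Offspring genotypes: 4 RW
Phenotype counts: 4 roan (bay-white mix)
Ratio: all roan (bay-white mix)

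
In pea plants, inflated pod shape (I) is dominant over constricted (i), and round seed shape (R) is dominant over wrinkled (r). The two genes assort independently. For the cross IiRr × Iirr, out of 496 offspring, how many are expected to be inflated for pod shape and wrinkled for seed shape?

Dihybrid cross IiRr × Iirr — consider each gene separately:
pod shape: Ii × Ii → 1 II, 2 Ii, 1 ii → 3 I_ : 1 ii (out of 4)
seed shape: Rr × rr → 2 Rr, 2 rr → 2 R_ : 2 rr (out of 4)
Looking for: inflated (I_) and wrinkled (rr)
P(inflated) = 3/4, P(wrinkled) = 2/4
P(both) = 3/4 × 2/4 = 6/16 = 3/8
Expected count = 3/8 × 496 = 186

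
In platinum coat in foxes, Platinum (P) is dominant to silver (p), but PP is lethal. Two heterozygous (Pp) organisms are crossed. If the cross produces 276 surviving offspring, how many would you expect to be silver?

Cross: Pp × Pp
Punnett square offspring (before lethality): 1 PP, 2 Pp, 1 pp
The PP genotype is lethal (embryos die); surviving offspring: 2 Pp, 1 pp
silver: 1 out of 3 → fraction 1/3
Expected count = 1/3 × 276 = 92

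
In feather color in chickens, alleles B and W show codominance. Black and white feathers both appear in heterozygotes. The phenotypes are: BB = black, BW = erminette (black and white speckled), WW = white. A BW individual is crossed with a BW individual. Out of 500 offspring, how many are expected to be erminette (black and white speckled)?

Punnett square for BW × BW:
Offspring genotypes: 1 BB, 2 BW, 1 WW
Phenotype counts: 1 black, 2 erminette (black and white speckled), 1 white
erminette (black and white speckled): 2 out of 4 → fraction 1/2
Expected count = 1/2 × 500 = 250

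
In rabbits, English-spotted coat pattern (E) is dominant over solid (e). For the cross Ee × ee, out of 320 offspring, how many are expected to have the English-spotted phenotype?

Punnett square for Ee × ee:
Offspring genotypes: 2 Ee, 2 ee
Total offspring: 4
Count with target: 2
Probability: 2/4 = 1/2
Expected count = 1/2 × 320 = 160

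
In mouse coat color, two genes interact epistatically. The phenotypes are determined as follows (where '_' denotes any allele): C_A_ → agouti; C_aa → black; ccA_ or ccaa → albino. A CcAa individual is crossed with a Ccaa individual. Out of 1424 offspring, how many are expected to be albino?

Cross: CcAa × Ccaa — consider each gene separately:
C gene: Cc × Cc → 1 CC, 2 Cc, 1 cc → 3 C_ : 1 cc (out of 4)
A gene: Aa × aa → 2 Aa, 2 aa → 2 A_ : 2 aa (out of 4)
Genotype classes (out of 4 × 4 = 16): C_A_ = 3×2 = 6; C_aa = 3×2 = 6; ccA_ = 1×2 = 2; ccaa = 1×2 = 2
Apply the phenotype rules: C_A_ (6) → agouti; C_aa (6) → black; ccA_ (2) + ccaa (2) → albino
Phenotype counts (out of 16): 6 agouti, 6 black, 4 albino
albino: 4 out of 16 → fraction 1/4
Expected count = 1/4 × 1424 = 356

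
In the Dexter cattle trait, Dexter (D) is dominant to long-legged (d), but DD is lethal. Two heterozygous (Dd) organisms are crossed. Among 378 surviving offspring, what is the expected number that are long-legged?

Cross: Dd × Dd
Punnett square offspring (before lethality): 1 DD, 2 Dd, 1 dd
The DD genotype is lethal (embryos die); surviving offspring: 2 Dd, 1 dd
long-legged: 1 out of 3 → fraction 1/3
Expected count = 1/3 × 378 = 126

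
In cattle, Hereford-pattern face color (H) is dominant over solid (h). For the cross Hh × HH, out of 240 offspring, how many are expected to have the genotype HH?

Punnett square for Hh × HH:
Offspring genotypes: 2 HH, 2 Hh
Total offspring: 4
Count with target: 2
Probability: 2/4 = 1/2
Expected count = 1/2 × 240 = 120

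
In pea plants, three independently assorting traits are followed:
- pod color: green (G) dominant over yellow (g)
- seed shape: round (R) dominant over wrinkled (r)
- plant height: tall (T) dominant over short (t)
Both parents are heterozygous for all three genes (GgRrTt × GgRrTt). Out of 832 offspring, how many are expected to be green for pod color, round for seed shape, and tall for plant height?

Trihybrid cross: GgRrTt × GgRrTt
Each trait segregates independently with a 3:1 phenotypic ratio, so each gene contributes 3/4 (dominant) or 1/4 (recessive).
Target: green (pod color), round (seed shape), tall (plant height)
Probability = product of independent per-trait probabilities
= 3/4 × 3/4 × 3/4 = 27/64
Expected count = 27/64 × 832 = 351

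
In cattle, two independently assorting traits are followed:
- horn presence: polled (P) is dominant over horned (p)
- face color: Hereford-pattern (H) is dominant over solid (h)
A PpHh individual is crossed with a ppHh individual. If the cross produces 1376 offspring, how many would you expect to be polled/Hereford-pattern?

Dihybrid cross PpHh × ppHh — consider each gene separately:
horn presence: Pp × pp → 2 Pp, 2 pp → 2 P_ : 2 pp (out of 4)
face color: Hh × Hh → 1 HH, 2 Hh, 1 hh → 3 H_ : 1 hh (out of 4)
Combine (counts out of 4 × 4 = 16): polled/Hereford-pattern (P_H_) = 2×3 = 6; polled/solid (P_hh) = 2×1 = 2; horned/Hereford-pattern (ppH_) = 2×3 = 6; horned/solid (pphh) = 2×1 = 2
Phenotype counts (out of 16): 6 polled/Hereford-pattern, 2 polled/solid, 6 horned/Hereford-pattern, 2 horned/solid
polled/Hereford-pattern: 6 out of 16 → fraction 3/8
Expected count = 3/8 × 1376 = 516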